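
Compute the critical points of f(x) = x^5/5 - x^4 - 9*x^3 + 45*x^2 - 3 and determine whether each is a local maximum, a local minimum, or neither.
f'(x) = x*(x^3 - 4*x^2 - 27*x + 90)

Solve f'(x) = 0:
  Factor: x^4 - 4*x^3 - 27*x^2 + 90*x = x*(x - 6)*(x - 3)*(x + 5) = 0.
  ⇒ x = -5, 0, 3, 6

f''(x) = 4*x^3 - 12*x^2 - 54*x + 90
Second-derivative test at each critical point:
  f''(-5) = -440 < 0 → local maximum
  f''(0) = 90 > 0 → local minimum
  f''(3) = -72 < 0 → local maximum
  f''(6) = 198 > 0 → local minimum

Critical points: x = -5 (local maximum); x = 0 (local minimum); x = 3 (local maximum); x = 6 (local minimum)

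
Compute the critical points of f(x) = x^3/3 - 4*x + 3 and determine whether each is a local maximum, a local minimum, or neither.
f'(x) = x^2 - 4

Solve f'(x) = 0:
  Factor: x^2 - 4 = (x - 2)*(x + 2) = 0.
  ⇒ x = -2, 2

f''(x) = 2*x
Second-derivative test at each critical point:
  f''(-2) = -4 < 0 → local maximum
  f''(2) = 4 > 0 → local minimum

Critical points: x = -2 (local maximum); x = 2 (local minimum)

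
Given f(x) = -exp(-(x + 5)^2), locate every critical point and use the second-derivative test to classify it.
f'(x) = 2*(x + 5)*exp(-(x + 5)^2)

Solve f'(x) = 0:
  f'(x) = (2*x + 10)·exp(-(x + 5)^2) and exp(-(x + 5)^2) > 0 for every x, so f'(x) = 0 ⇔ 2*x + 10 = 0.
  Factor: 2*x + 10 = 2*(x + 5) = 0.
  ⇒ x = -5

f''(x) = 2*(1 - 2*(x + 5)^2)*exp(-(x + 5)^2)
Second-derivative test at each critical point:
  f''(-5) = 2 > 0 → local minimum

Critical points: x = -5 (local minimum)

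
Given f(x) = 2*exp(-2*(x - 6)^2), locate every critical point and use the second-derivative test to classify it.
f'(x) = 8*(6 - x)*exp(-2*(x - 6)^2)

Solve f'(x) = 0:
  f'(x) = (48 - 8*x)·exp(-2*(x - 6)^2) and exp(-2*(x - 6)^2) > 0 for every x, so f'(x) = 0 ⇔ 48 - 8*x = 0.
  Factor: 48 - 8*x = -8*(x - 6) = 0.
  ⇒ x = 6

f''(x) = 8*(4*(x - 6)^2 - 1)*exp(-2*(x - 6)^2)
Second-derivative test at each critical point:
  f''(6) = -8 < 0 → local maximum

Critical points: x = 6 (local maximum)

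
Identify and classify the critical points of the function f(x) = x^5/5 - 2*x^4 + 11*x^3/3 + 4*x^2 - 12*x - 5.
f'(x) = x^4 - 8*x^3 + 11*x^2 + 8*x - 12

Solve f'(x) = 0:
  Factor: x^4 - 8*x^3 + 11*x^2 + 8*x - 12 = (x - 6)*(x - 2)*(x - 1)*(x + 1) = 0.
  ⇒ x = -1, 1, 2, 6

f''(x) = 4*x^3 - 24*x^2 + 22*x + 8
Second-derivative test at each critical point:
  f''(-1) = -42 < 0 → local maximum
  f''(1) = 10 > 0 → local minimum
  f''(2) = -12 < 0 → local maximum
  f''(6) = 140 > 0 → local minimum

Critical points: x = -1 (local maximum); x = 1 (local minimum); x = 2 (local maximum); x = 6 (local minimum)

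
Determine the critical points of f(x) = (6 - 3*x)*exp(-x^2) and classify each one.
f'(x) = 3*(2*x*(x - 2) - 1)*exp(-x^2)

Solve f'(x) = 0:
  f'(x) = (6*x^2 - 12*x - 3)·exp(-x^2) and exp(-x^2) > 0 for every x, so f'(x) = 0 ⇔ 6*x^2 - 12*x - 3 = 0.
  Factor: 6*x^2 - 12*x - 3 = 3*(2*x^2 - 4*x - 1); 2*x^2 - 4*x - 1 = 0 has no rational roots; quadratic formula: x = (4 ± √24)/4.
  ⇒ x = 1 - sqrt(6)/2 ≈ -0.2247, 1 + sqrt(6)/2 ≈ 2.2247

f''(x) = 6*(2*x^2*(2 - x) + 3*x - 2)*exp(-x^2)
Second-derivative test at each critical point:
  f''(-0.2247) = -13.9730 < 0 → local maximum
  f''(2.2247) = 0.1042 > 0 → local minimum

Critical points: x = 1 - sqrt(6)/2 ≈ -0.2247 (local maximum); x = 1 + sqrt(6)/2 ≈ 2.2247 (local minimum)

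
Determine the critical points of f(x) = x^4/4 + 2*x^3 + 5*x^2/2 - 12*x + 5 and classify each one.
f'(x) = x^3 + 6*x^2 + 5*x - 12

Solve f'(x) = 0:
  Factor: x^3 + 6*x^2 + 5*x - 12 = (x - 1)*(x + 3)*(x + 4) = 0.
  ⇒ x = -4, -3, 1

f''(x) = 3*x^2 + 12*x + 5
Second-derivative test at each critical point:
  f''(-4) = 5 > 0 → local minimum
  f''(-3) = -4 < 0 → local maximum
  f''(1) = 20 > 0 → local minimum

Critical points: x = -4 (local minimum); x = -3 (local maximum); x = 1 (local minimum)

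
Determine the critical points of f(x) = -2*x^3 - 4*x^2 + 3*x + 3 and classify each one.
f'(x) = -6*x^2 - 8*x + 3

Solve f'(x) = 0:
  6*x^2 + 8*x - 3 = 0 has no rational roots; quadratic formula: x = (-8 ± √136)/12.
  ⇒ x = -sqrt(34)/6 - 2/3 ≈ -1.6385, -2/3 + sqrt(34)/6 ≈ 0.3052

f''(x) = -12*x - 8
Second-derivative test at each critical point:
  f''(-1.6385) = 11.6619 > 0 → local minimum
  f''(0.3052) = -11.6619 < 0 → local maximum

Critical points: x = -sqrt(34)/6 - 2/3 ≈ -1.6385 (local minimum); x = -2/3 + sqrt(34)/6 ≈ 0.3052 (local maximum)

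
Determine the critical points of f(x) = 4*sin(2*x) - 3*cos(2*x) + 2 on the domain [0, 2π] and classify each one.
f'(x) = 6*sin(2*x) + 8*cos(2*x)

Solve f'(x) = 0 on [0, 2π]:
  f'(x) = 0 ⇔ 4*cos(2*x) = -3*sin(2*x) ⇔ tan(2*x) = -4/3, i.e. 2*x = arctan(-4/3) + nπ; keep the solutions lying in [0, 2π].
  ⇒ x = -atan(4/3)/2 + pi/2 ≈ 1.1071, pi - atan(4/3)/2 ≈ 2.6779, -atan(4/3)/2 + 3*pi/2 ≈ 4.2487, -atan(4/3)/2 + 2*pi ≈ 5.8195

f''(x) = -16*sin(2*x) + 12*cos(2*x)
Second-derivative test at each critical point:
  f''(1.1071) = -20 < 0 → local maximum
  f''(2.6779) = 20 > 0 → local minimum
  f''(4.2487) = -20 < 0 → local maximum
  f''(5.8195) = 20 > 0 → local minimum

Critical points: x = -atan(4/3)/2 + pi/2 ≈ 1.1071 (local maximum); x = pi - atan(4/3)/2 ≈ 2.6779 (local minimum); x = -atan(4/3)/2 + 3*pi/2 ≈ 4.2487 (local maximum); x = -atan(4/3)/2 + 2*pi ≈ 5.8195 (local minimum)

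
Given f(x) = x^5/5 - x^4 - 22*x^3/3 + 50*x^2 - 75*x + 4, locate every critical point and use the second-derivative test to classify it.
f'(x) = x^4 - 4*x^3 - 22*x^2 + 100*x - 75

Solve f'(x) = 0:
  Factor: x^4 - 4*x^3 - 22*x^2 + 100*x - 75 = (x - 5)*(x - 3)*(x - 1)*(x + 5) = 0.
  ⇒ x = -5, 1, 3, 5

f''(x) = 4*x^3 - 12*x^2 - 44*x + 100
Second-derivative test at each critical point:
  f''(-5) = -480 < 0 → local maximum
  f''(1) = 48 > 0 → local minimum
  f''(3) = -32 < 0 → local maximum
  f''(5) = 80 > 0 → local minimum

Critical points: x = -5 (local maximum); x = 1 (local minimum); x = 3 (local maximum); x = 5 (local minimum)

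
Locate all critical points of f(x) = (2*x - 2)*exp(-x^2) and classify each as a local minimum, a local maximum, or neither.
f'(x) = 2*(-2*x*(x - 1) + 1)*exp(-x^2)

Solve f'(x) = 0:
  f'(x) = (-4*x^2 + 4*x + 2)·exp(-x^2) and exp(-x^2) > 0 for every x, so f'(x) = 0 ⇔ -4*x^2 + 4*x + 2 = 0.
  Factor: -4*x^2 + 4*x + 2 = -2*(2*x^2 - 2*x - 1); 2*x^2 - 2*x - 1 = 0 has no rational roots; quadratic formula: x = (2 ± √12)/4.
  ⇒ x = 1/2 - sqrt(3)/2 ≈ -0.3660, 1/2 + sqrt(3)/2 ≈ 1.3660

f''(x) = 4*(2*x^2*(x - 1) - 3*x + 1)*exp(-x^2)
Second-derivative test at each critical point:
  f''(-0.3660) = 6.0595 > 0 → local minimum
  f''(1.3660) = -1.0721 < 0 → local maximum

Critical points: x = 1/2 - sqrt(3)/2 ≈ -0.3660 (local minimum); x = 1/2 + sqrt(3)/2 ≈ 1.3660 (local maximum)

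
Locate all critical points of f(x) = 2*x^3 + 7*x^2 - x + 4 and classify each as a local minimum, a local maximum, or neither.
f'(x) = 6*x^2 + 14*x - 1

Solve f'(x) = 0:
  6*x^2 + 14*x - 1 = 0 has no rational roots; quadratic formula: x = (-14 ± √220)/12.
  ⇒ x = -sqrt(55)/6 - 7/6 ≈ -2.4027, -7/6 + sqrt(55)/6 ≈ 0.0694

f''(x) = 12*x + 14
Second-derivative test at each critical point:
  f''(-2.4027) = -14.8324 < 0 → local maximum
  f''(0.0694) = 14.8324 > 0 → local minimum

Critical points: x = -sqrt(55)/6 - 7/6 ≈ -2.4027 (local maximum); x = -7/6 + sqrt(55)/6 ≈ 0.0694 (local minimum)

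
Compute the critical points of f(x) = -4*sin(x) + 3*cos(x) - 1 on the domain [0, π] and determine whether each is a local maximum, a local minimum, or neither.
f'(x) = -3*sin(x) - 4*cos(x)

Solve f'(x) = 0 on [0, π]:
  f'(x) = 0 ⇔ -4*cos(x) = 3*sin(x) ⇔ tan(x) = -4/3, i.e. x = arctan(-4/3) + nπ; keep the solutions lying in [0, π].
  ⇒ x = pi - atan(4/3) ≈ 2.2143

f''(x) = 4*sin(x) - 3*cos(x)
Second-derivative test at each critical point:
  f''(2.2143) = 5 > 0 → local minimum

Critical points: x = pi - atan(4/3) ≈ 2.2143 (local minimum)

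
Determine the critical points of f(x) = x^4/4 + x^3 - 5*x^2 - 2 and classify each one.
f'(x) = x*(x^2 + 3*x - 10)

Solve f'(x) = 0:
  Factor: x^3 + 3*x^2 - 10*x = x*(x - 2)*(x + 5) = 0.
  ⇒ x = -5, 0, 2

f''(x) = 3*x^2 + 6*x - 10
Second-derivative test at each critical point:
  f''(-5) = 35 > 0 → local minimum
  f''(0) = -10 < 0 → local maximum
  f''(2) = 14 > 0 → local minimum

Critical points: x = -5 (local minimum); x = 0 (local maximum); x = 2 (local minimum)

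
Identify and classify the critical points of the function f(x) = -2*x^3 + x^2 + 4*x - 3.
f'(x) = -6*x^2 + 2*x + 4

Solve f'(x) = 0:
  Factor: -6*x^2 + 2*x + 4 = -2*(x - 1)*(3*x + 2) = 0.
  ⇒ x = -2/3, 1

f''(x) = 2 - 12*x
Second-derivative test at each critical point:
  f''(-2/3) = 10 > 0 → local minimum
  f''(1) = -10 < 0 → local maximum

Critical points: x = -2/3 (local minimum); x = 1 (local maximum)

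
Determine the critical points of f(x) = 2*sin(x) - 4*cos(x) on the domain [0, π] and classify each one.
f'(x) = 4*sin(x) + 2*cos(x)

Solve f'(x) = 0 on [0, π]:
  f'(x) = 0 ⇔ 2*cos(x) = -4*sin(x) ⇔ tan(x) = -1/2, i.e. x = arctan(-1/2) + nπ; keep the solutions lying in [0, π].
  ⇒ x = pi - atan(1/2) ≈ 2.6779

f''(x) = -2*sin(x) + 4*cos(x)
Second-derivative test at each critical point:
  f''(2.6779) = -4.4721 < 0 → local maximum

Critical points: x = pi - atan(1/2) ≈ 2.6779 (local maximum)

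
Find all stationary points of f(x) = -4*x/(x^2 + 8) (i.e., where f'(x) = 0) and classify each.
f'(x) = 4*(x^2 - 8)/(x^2 + 8)^2

Solve f'(x) = 0:
  f'(x) = 4*(x^2 - 8)/(x^2 + 8)^2; the denominator is positive wherever f is defined, so f'(x) = 0 ⇔ 4*x^2 - 32 = 0.
  Factor: 4*x^2 - 32 = 4*(x^2 - 8); x^2 - 8 = 0 has no rational roots; quadratic formula: x = (0 ± √32)/2.
  ⇒ x = -2*sqrt(2) ≈ -2.8284, 2*sqrt(2) ≈ 2.8284

f''(x) = 8*x*(24 - x^2)/(x^2 + 8)^3
Second-derivative test at each critical point:
  f''(-2.8284) = -0.0884 < 0 → local maximum
  f''(2.8284) = 0.0884 > 0 → local minimum

Critical points: x = -2*sqrt(2) ≈ -2.8284 (local maximum); x = 2*sqrt(2) ≈ 2.8284 (local minimum)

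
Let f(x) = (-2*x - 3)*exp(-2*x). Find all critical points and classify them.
f'(x) = 4*(x + 1)*exp(-2*x)

Solve f'(x) = 0:
  f'(x) = (4*x + 4)·exp(-2*x) and exp(-2*x) > 0 for every x, so f'(x) = 0 ⇔ 4*x + 4 = 0.
  Factor: 4*x + 4 = 4*(x + 1) = 0.
  ⇒ x = -1

f''(x) = 4*(-2*x - 1)*exp(-2*x)
Second-derivative test at each critical point:
  f''(-1) = 29.5562 > 0 → local minimum

Critical points: x = -1 (local minimum)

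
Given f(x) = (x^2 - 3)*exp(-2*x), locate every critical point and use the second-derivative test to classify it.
f'(x) = 2*(-x^2 + x + 3)*exp(-2*x)

Solve f'(x) = 0:
  f'(x) = (-2*x^2 + 2*x + 6)·exp(-2*x) and exp(-2*x) > 0 for every x, so f'(x) = 0 ⇔ -2*x^2 + 2*x + 6 = 0.
  Factor: -2*x^2 + 2*x + 6 = -2*(x^2 - x - 3); x^2 - x - 3 = 0 has no rational roots; quadratic formula: x = (1 ± √13)/2.
  ⇒ x = 1/2 - sqrt(13)/2 ≈ -1.3028, 1/2 + sqrt(13)/2 ≈ 2.3028

f''(x) = 2*(2*x^2 - 4*x - 5)*exp(-2*x)
Second-derivative test at each critical point:
  f''(-1.3028) = 97.6289 > 0 → local minimum
  f''(2.3028) = -0.0721 < 0 → local maximum

Critical points: x = 1/2 - sqrt(13)/2 ≈ -1.3028 (local minimum); x = 1/2 + sqrt(13)/2 ≈ 2.3028 (local maximum)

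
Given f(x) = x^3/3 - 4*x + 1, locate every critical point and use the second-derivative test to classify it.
f'(x) = x^2 - 4

Solve f'(x) = 0:
  Factor: x^2 - 4 = (x - 2)*(x + 2) = 0.
  ⇒ x = -2, 2

f''(x) = 2*x
Second-derivative test at each critical point:
  f''(-2) = -4 < 0 → local maximum
  f''(2) = 4 > 0 → local minimum

Critical points: x = -2 (local maximum); x = 2 (local minimum)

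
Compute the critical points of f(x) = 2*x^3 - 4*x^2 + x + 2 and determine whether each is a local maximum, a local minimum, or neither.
f'(x) = 6*x^2 - 8*x + 1

Solve f'(x) = 0:
  6*x^2 - 8*x + 1 = 0 has no rational roots; quadratic formula: x = (8 ± √40)/12.
  ⇒ x = 2/3 - sqrt(10)/6 ≈ 0.1396, sqrt(10)/6 + 2/3 ≈ 1.1937

f''(x) = 12*x - 8
Second-derivative test at each critical point:
  f''(0.1396) = -6.3246 < 0 → local maximum
  f''(1.1937) = 6.3246 > 0 → local minimum

Critical points: x = 2/3 - sqrt(10)/6 ≈ 0.1396 (local maximum); x = sqrt(10)/6 + 2/3 ≈ 1.1937 (local minimum)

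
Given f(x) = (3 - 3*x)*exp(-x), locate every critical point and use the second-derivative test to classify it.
f'(x) = 3*(x - 2)*exp(-x)

Solve f'(x) = 0:
  f'(x) = (3*x - 6)·exp(-x) and exp(-x) > 0 for every x, so f'(x) = 0 ⇔ 3*x - 6 = 0.
  Factor: 3*x - 6 = 3*(x - 2) = 0.
  ⇒ x = 2

f''(x) = 3*(3 - x)*exp(-x)
Second-derivative test at each critical point:
  f''(2) = 0.4060 > 0 → local minimum

Critical points: x = 2 (local minimum)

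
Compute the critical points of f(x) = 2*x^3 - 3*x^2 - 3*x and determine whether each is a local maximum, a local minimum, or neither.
f'(x) = 6*x^2 - 6*x - 3

Solve f'(x) = 0:
  Factor: 6*x^2 - 6*x - 3 = 3*(2*x^2 - 2*x - 1); 2*x^2 - 2*x - 1 = 0 has no rational roots; quadratic formula: x = (2 ± √12)/4.
  ⇒ x = 1/2 - sqrt(3)/2 ≈ -0.3660, 1/2 + sqrt(3)/2 ≈ 1.3660

f''(x) = 12*x - 6
Second-derivative test at each critical point:
  f''(-0.3660) = -10.3923 < 0 → local maximum
  f''(1.3660) = 10.3923 > 0 → local minimum

Critical points: x = 1/2 - sqrt(3)/2 ≈ -0.3660 (local maximum); x = 1/2 + sqrt(3)/2 ≈ 1.3660 (local minimum)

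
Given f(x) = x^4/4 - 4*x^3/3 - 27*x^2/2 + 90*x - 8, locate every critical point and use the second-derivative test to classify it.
f'(x) = x^3 - 4*x^2 - 27*x + 90

Solve f'(x) = 0:
  Factor: x^3 - 4*x^2 - 27*x + 90 = (x - 6)*(x - 3)*(x + 5) = 0.
  ⇒ x = -5, 3, 6

f''(x) = 3*x^2 - 8*x - 27
Second-derivative test at each critical point:
  f''(-5) = 88 > 0 → local minimum
  f''(3) = -24 < 0 → local maximum
  f''(6) = 33 > 0 → local minimum

Critical points: x = -5 (local minimum); x = 3 (local maximum); x = 6 (local minimum)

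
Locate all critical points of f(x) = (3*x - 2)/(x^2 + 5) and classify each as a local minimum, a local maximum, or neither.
f'(x) = (-3*x^2 + 4*x + 15)/(x^4 + 10*x^2 + 25)

Solve f'(x) = 0:
  f'(x) = -(x - 3)*(3*x + 5)/(x^2 + 5)^2; the denominator is positive wherever f is defined, so f'(x) = 0 ⇔ -3*x^2 + 4*x + 15 = 0.
  Factor: -3*x^2 + 4*x + 15 = -(x - 3)*(3*x + 5) = 0.
  ⇒ x = -5/3, 3

f''(x) = 2*(4*x^2*(3*x - 2) + (2 - 9*x)*(x^2 + 5))/(x^2 + 5)^3
Second-derivative test at each critical point:
  f''(-5/3) = 81/350 > 0 → local minimum
  f''(3) = -1/14 < 0 → local maximum

Critical points: x = -5/3 (local minimum); x = 3 (local maximum)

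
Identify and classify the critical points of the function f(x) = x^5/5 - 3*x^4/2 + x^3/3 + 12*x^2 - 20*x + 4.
f'(x) = x^4 - 6*x^3 + x^2 + 24*x - 20

Solve f'(x) = 0:
  Factor: x^4 - 6*x^3 + x^2 + 24*x - 20 = (x - 5)*(x - 2)*(x - 1)*(x + 2) = 0.
  ⇒ x = -2, 1, 2, 5

f''(x) = 4*x^3 - 18*x^2 + 2*x + 24
Second-derivative test at each critical point:
  f''(-2) = -84 < 0 → local maximum
  f''(1) = 12 > 0 → local minimum
  f''(2) = -12 < 0 → local maximum
  f''(5) = 84 > 0 → local minimum

Critical points: x = -2 (local maximum); x = 1 (local minimum); x = 2 (local maximum); x = 5 (local minimum)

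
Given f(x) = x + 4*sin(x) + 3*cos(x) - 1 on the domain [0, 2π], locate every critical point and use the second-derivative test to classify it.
f'(x) = -3*sin(x) + 4*cos(x) + 1

Solve f'(x) = 0 on [0, 2π]:
  f'(x) = 0 ⇔ -3*sin(x) + 4*cos(x) = -1. Write the left side as R·cos(x + φ) with R = √(4² + 3²) = 5, cos φ = 4/5, sin φ = 3/5; then cos(x + φ) = -1/5. Solve for x and keep the solutions lying in [0, 2π].
  ⇒ x = atan((3 + 8*sqrt(6))/(-4 + 6*sqrt(6))) ≈ 1.1287, atan((3 - 8*sqrt(6))/(-6*sqrt(6) - 4)) + pi ≈ 3.8675

f''(x) = -4*sin(x) - 3*cos(x)
Second-derivative test at each critical point:
  f''(1.1287) = -4.8990 < 0 → local maximum
  f''(3.8675) = 4.8990 > 0 → local minimum

Critical points: x = atan((3 + 8*sqrt(6))/(-4 + 6*sqrt(6))) ≈ 1.1287 (local maximum); x = atan((3 - 8*sqrt(6))/(-6*sqrt(6) - 4)) + pi ≈ 3.8675 (local minimum)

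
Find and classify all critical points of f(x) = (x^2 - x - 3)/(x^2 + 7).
f'(x) = (x^2 + 20*x - 7)/(x^4 + 14*x^2 + 49)

Solve f'(x) = 0:
  f'(x) = (x^2 + 20*x - 7)/(x^2 + 7)^2; the denominator is positive wherever f is defined, so f'(x) = 0 ⇔ x^2 + 20*x - 7 = 0.
  x^2 + 20*x - 7 = 0 has no rational roots; quadratic formula: x = (-20 ± √428)/2.
  ⇒ x = -sqrt(107) - 10 ≈ -20.3441, -10 + sqrt(107) ≈ 0.3441

f''(x) = 2*(-x^3 - 30*x^2 + 21*x + 70)/(x^6 + 21*x^4 + 147*x^2 + 343)
Second-derivative test at each critical point:
  f''(-20.3441) = -1.168e-04 < 0 → local maximum
  f''(0.3441) = 0.4083 > 0 → local minimum

Critical points: x = -sqrt(107) - 10 ≈ -20.3441 (local maximum); x = -10 + sqrt(107) ≈ 0.3441 (local minimum)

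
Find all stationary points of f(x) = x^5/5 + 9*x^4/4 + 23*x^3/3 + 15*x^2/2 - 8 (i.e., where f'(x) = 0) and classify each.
f'(x) = x*(x^3 + 9*x^2 + 23*x + 15)

Solve f'(x) = 0:
  Factor: x^4 + 9*x^3 + 23*x^2 + 15*x = x*(x + 1)*(x + 3)*(x + 5) = 0.
  ⇒ x = -5, -3, -1, 0

f''(x) = 4*x^3 + 27*x^2 + 46*x + 15
Second-derivative test at each critical point:
  f''(-5) = -40 < 0 → local maximum
  f''(-3) = 12 > 0 → local minimum
  f''(-1) = -8 < 0 → local maximum
  f''(0) = 15 > 0 → local minimum

Critical points: x = -5 (local maximum); x = -3 (local minimum); x = -1 (local maximum); x = 0 (local minimum)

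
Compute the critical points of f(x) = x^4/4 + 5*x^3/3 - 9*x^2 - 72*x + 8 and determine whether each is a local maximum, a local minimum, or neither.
f'(x) = x^3 + 5*x^2 - 18*x - 72

Solve f'(x) = 0:
  Factor: x^3 + 5*x^2 - 18*x - 72 = (x - 4)*(x + 3)*(x + 6) = 0.
  ⇒ x = -6, -3, 4

f''(x) = 3*x^2 + 10*x - 18
Second-derivative test at each critical point:
  f''(-6) = 30 > 0 → local minimum
  f''(-3) = -21 < 0 → local maximum
  f''(4) = 70 > 0 → local minimum

Critical points: x = -6 (local minimum); x = -3 (local maximum); x = 4 (local minimum)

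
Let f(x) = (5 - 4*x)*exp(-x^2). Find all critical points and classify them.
f'(x) = 2*(x*(4*x - 5) - 2)*exp(-x^2)

Solve f'(x) = 0:
  f'(x) = (8*x^2 - 10*x - 4)·exp(-x^2) and exp(-x^2) > 0 for every x, so f'(x) = 0 ⇔ 8*x^2 - 10*x - 4 = 0.
  Factor: 8*x^2 - 10*x - 4 = 2*(4*x^2 - 5*x - 2); 4*x^2 - 5*x - 2 = 0 has no rational roots; quadratic formula: x = (5 ± √57)/8.
  ⇒ x = 5/8 - sqrt(57)/8 ≈ -0.3187, 5/8 + sqrt(57)/8 ≈ 1.5687

f''(x) = 2*(2*x^2*(5 - 4*x) + 12*x - 5)*exp(-x^2)
Second-derivative test at each critical point:
  f''(-0.3187) = -13.6411 < 0 → local maximum
  f''(1.5687) = 1.2889 > 0 → local minimum

Critical points: x = 5/8 - sqrt(57)/8 ≈ -0.3187 (local maximum); x = 5/8 + sqrt(57)/8 ≈ 1.5687 (local minimum)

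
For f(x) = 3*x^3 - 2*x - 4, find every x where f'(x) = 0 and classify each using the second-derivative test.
f'(x) = 9*x^2 - 2

Solve f'(x) = 0:
  9*x^2 - 2 = 0 has no rational roots; quadratic formula: x = (0 ± √72)/18.
  ⇒ x = -sqrt(2)/3 ≈ -0.4714, sqrt(2)/3 ≈ 0.4714

f''(x) = 18*x
Second-derivative test at each critical point:
  f''(-0.4714) = -8.4853 < 0 → local maximum
  f''(0.4714) = 8.4853 > 0 → local minimum

Critical points: x = -sqrt(2)/3 ≈ -0.4714 (local maximum); x = sqrt(2)/3 ≈ 0.4714 (local minimum)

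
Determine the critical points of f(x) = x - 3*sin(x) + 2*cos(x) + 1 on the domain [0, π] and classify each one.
f'(x) = -2*sin(x) - 3*cos(x) + 1

Solve f'(x) = 0 on [0, π]:
  f'(x) = 0 ⇔ -2*sin(x) - 3*cos(x) = -1. Write the left side as R·cos(x + φ) with R = √((-3)² + 2²) = sqrt(13), cos φ = -3*sqrt(13)/13, sin φ = 2*sqrt(13)/13; then cos(x + φ) = -sqrt(13)/13. Solve for x and keep the solutions lying in [0, π].
  ⇒ x = atan((2 + 6*sqrt(3))/(3 - 4*sqrt(3))) + pi ≈ 1.8778

f''(x) = 3*sin(x) - 2*cos(x)
Second-derivative test at each critical point:
  f''(1.8778) = 3.4641 > 0 → local minimum

Critical points: x = atan((2 + 6*sqrt(3))/(3 - 4*sqrt(3))) + pi ≈ 1.8778 (local minimum)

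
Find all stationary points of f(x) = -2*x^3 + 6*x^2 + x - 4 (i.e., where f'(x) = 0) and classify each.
f'(x) = -6*x^2 + 12*x + 1

Solve f'(x) = 0:
  6*x^2 - 12*x - 1 = 0 has no rational roots; quadratic formula: x = (12 ± √168)/12.
  ⇒ x = 1 - sqrt(42)/6 ≈ -0.0801, 1 + sqrt(42)/6 ≈ 2.0801

f''(x) = 12 - 12*x
Second-derivative test at each critical point:
  f''(-0.0801) = 12.9615 > 0 → local minimum
  f''(2.0801) = -12.9615 < 0 → local maximum

Critical points: x = 1 - sqrt(42)/6 ≈ -0.0801 (local minimum); x = 1 + sqrt(42)/6 ≈ 2.0801 (local maximum)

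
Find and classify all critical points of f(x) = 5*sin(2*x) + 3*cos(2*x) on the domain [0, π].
f'(x) = -6*sin(2*x) + 10*cos(2*x)

Solve f'(x) = 0 on [0, π]:
  f'(x) = 0 ⇔ 5*cos(2*x) = 3*sin(2*x) ⇔ tan(2*x) = 5/3, i.e. 2*x = arctan(5/3) + nπ; keep the solutions lying in [0, π].
  ⇒ x = atan(5/3)/2 ≈ 0.5152, atan(5/3)/2 + pi/2 ≈ 2.0860

f''(x) = -20*sin(2*x) - 12*cos(2*x)
Second-derivative test at each critical point:
  f''(0.5152) = -23.3238 < 0 → local maximum
  f''(2.0860) = 23.3238 > 0 → local minimum

Critical points: x = atan(5/3)/2 ≈ 0.5152 (local maximum); x = atan(5/3)/2 + pi/2 ≈ 2.0860 (local minimum)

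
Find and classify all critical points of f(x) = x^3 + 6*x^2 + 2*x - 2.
f'(x) = 3*x^2 + 12*x + 2

Solve f'(x) = 0:
  3*x^2 + 12*x + 2 = 0 has no rational roots; quadratic formula: x = (-12 ± √120)/6.
  ⇒ x = -2 - sqrt(30)/3 ≈ -3.8257, -2 + sqrt(30)/3 ≈ -0.1743

f''(x) = 6*x + 12
Second-derivative test at each critical point:
  f''(-3.8257) = -10.9545 < 0 → local maximum
  f''(-0.1743) = 10.9545 > 0 → local minimum

Critical points: x = -2 - sqrt(30)/3 ≈ -3.8257 (local maximum); x = -2 + sqrt(30)/3 ≈ -0.1743 (local minimum)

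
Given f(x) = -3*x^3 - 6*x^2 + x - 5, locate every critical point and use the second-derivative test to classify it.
f'(x) = -9*x^2 - 12*x + 1

Solve f'(x) = 0:
  9*x^2 + 12*x - 1 = 0 has no rational roots; quadratic formula: x = (-12 ± √180)/18.
  ⇒ x = -sqrt(5)/3 - 2/3 ≈ -1.4120, -2/3 + sqrt(5)/3 ≈ 0.0787

f''(x) = -18*x - 12
Second-derivative test at each critical point:
  f''(-1.4120) = 13.4164 > 0 → local minimum
  f''(0.0787) = -13.4164 < 0 → local maximum

Critical points: x = -sqrt(5)/3 - 2/3 ≈ -1.4120 (local minimum); x = -2/3 + sqrt(5)/3 ≈ 0.0787 (local maximum)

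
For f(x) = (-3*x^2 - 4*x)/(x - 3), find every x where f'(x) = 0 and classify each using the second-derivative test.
f'(x) = 3*(-x^2 + 6*x + 4)/(x^2 - 6*x + 9)

Solve f'(x) = 0:
  f'(x) = -3*(x^2 - 6*x - 4)/(x - 3)^2; the denominator is positive wherever f is defined, so f'(x) = 0 ⇔ -3*x^2 + 18*x + 12 = 0.
  Factor: -3*x^2 + 18*x + 12 = -3*(x^2 - 6*x - 4); x^2 - 6*x - 4 = 0 has no rational roots; quadratic formula: x = (6 ± √52)/2.
  ⇒ x = 3 - sqrt(13) ≈ -0.6056, 3 + sqrt(13) ≈ 6.6056

f''(x) = -78/(x^3 - 9*x^2 + 27*x - 27)
Second-derivative test at each critical point:
  f''(-0.6056) = 1.6641 > 0 → local minimum
  f''(6.6056) = -1.6641 < 0 → local maximum

Critical points: x = 3 - sqrt(13) ≈ -0.6056 (local minimum); x = 3 + sqrt(13) ≈ 6.6056 (local maximum)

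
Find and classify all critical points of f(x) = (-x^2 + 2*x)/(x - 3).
f'(x) = (-x^2 + 6*x - 6)/(x^2 - 6*x + 9)

Solve f'(x) = 0:
  f'(x) = -(x^2 - 6*x + 6)/(x - 3)^2; the denominator is positive wherever f is defined, so f'(x) = 0 ⇔ -x^2 + 6*x - 6 = 0.
  x^2 - 6*x + 6 = 0 has no rational roots; quadratic formula: x = (6 ± √12)/2.
  ⇒ x = 3 - sqrt(3) ≈ 1.2679, sqrt(3) + 3 ≈ 4.7321

f''(x) = -6/(x^3 - 9*x^2 + 27*x - 27)
Second-derivative test at each critical point:
  f''(1.2679) = 1.1547 > 0 → local minimum
  f''(4.7321) = -1.1547 < 0 → local maximum

Critical points: x = 3 - sqrt(3) ≈ 1.2679 (local minimum); x = sqrt(3) + 3 ≈ 4.7321 (local maximum)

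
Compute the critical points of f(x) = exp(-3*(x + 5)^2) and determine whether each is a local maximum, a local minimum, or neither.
f'(x) = 6*(-x - 5)*exp(-3*(x + 5)^2)

Solve f'(x) = 0:
  f'(x) = (-6*x - 30)·exp(-3*(x + 5)^2) and exp(-3*(x + 5)^2) > 0 for every x, so f'(x) = 0 ⇔ -6*x - 30 = 0.
  Factor: -6*x - 30 = -6*(x + 5) = 0.
  ⇒ x = -5

f''(x) = 6*(6*(x + 5)^2 - 1)*exp(-3*(x + 5)^2)
Second-derivative test at each critical point:
  f''(-5) = -6 < 0 → local maximum

Critical points: x = -5 (local maximum)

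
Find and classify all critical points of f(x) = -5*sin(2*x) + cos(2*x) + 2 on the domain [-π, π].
f'(x) = -2*sin(2*x) - 10*cos(2*x)

Solve f'(x) = 0 on [-π, π]:
  f'(x) = 0 ⇔ -5*cos(2*x) = sin(2*x) ⇔ tan(2*x) = -5, i.e. 2*x = arctan(-5) + nπ; keep the solutions lying in [-π, π].
  ⇒ x = -pi/2 - atan(5)/2 ≈ -2.2575, -atan(5)/2 ≈ -0.6867, -atan(5)/2 + pi/2 ≈ 0.8841, pi - atan(5)/2 ≈ 2.4549

f''(x) = 20*sin(2*x) - 4*cos(2*x)
Second-derivative test at each critical point:
  f''(-2.2575) = 20.3961 > 0 → local minimum
  f''(-0.6867) = -20.3961 < 0 → local maximum
  f''(0.8841) = 20.3961 > 0 → local minimum
  f''(2.4549) = -20.3961 < 0 → local maximum

Critical points: x = -pi/2 - atan(5)/2 ≈ -2.2575 (local minimum); x = -atan(5)/2 ≈ -0.6867 (local maximum); x = -atan(5)/2 + pi/2 ≈ 0.8841 (local minimum); x = pi - atan(5)/2 ≈ 2.4549 (local maximum)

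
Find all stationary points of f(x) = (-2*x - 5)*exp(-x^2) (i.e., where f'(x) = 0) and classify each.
f'(x) = 2*(x*(2*x + 5) - 1)*exp(-x^2)

Solve f'(x) = 0:
  f'(x) = (4*x^2 + 10*x - 2)·exp(-x^2) and exp(-x^2) > 0 for every x, so f'(x) = 0 ⇔ 4*x^2 + 10*x - 2 = 0.
  Factor: 4*x^2 + 10*x - 2 = 2*(2*x^2 + 5*x - 1); 2*x^2 + 5*x - 1 = 0 has no rational roots; quadratic formula: x = (-5 ± √33)/4.
  ⇒ x = -sqrt(33)/4 - 5/4 ≈ -2.6861, -5/4 + sqrt(33)/4 ≈ 0.1861

f''(x) = 2*(-4*x^3 - 10*x^2 + 6*x + 5)*exp(-x^2)
Second-derivative test at each critical point:
  f''(-2.6861) = -0.0084 < 0 → local maximum
  f''(0.1861) = 11.0979 > 0 → local minimum

Critical points: x = -sqrt(33)/4 - 5/4 ≈ -2.6861 (local maximum); x = -5/4 + sqrt(33)/4 ≈ 0.1861 (local minimum)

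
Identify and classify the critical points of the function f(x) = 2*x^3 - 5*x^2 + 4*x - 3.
f'(x) = 6*x^2 - 10*x + 4

Solve f'(x) = 0:
  Factor: 6*x^2 - 10*x + 4 = 2*(x - 1)*(3*x - 2) = 0.
  ⇒ x = 2/3, 1

f''(x) = 12*x - 10
Second-derivative test at each critical point:
  f''(2/3) = -2 < 0 → local maximum
  f''(1) = 2 > 0 → local minimum

Critical points: x = 2/3 (local maximum); x = 1 (local minimum)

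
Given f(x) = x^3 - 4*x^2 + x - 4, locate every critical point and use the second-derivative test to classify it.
f'(x) = 3*x^2 - 8*x + 1

Solve f'(x) = 0:
  3*x^2 - 8*x + 1 = 0 has no rational roots; quadratic formula: x = (8 ± √52)/6.
  ⇒ x = 4/3 - sqrt(13)/3 ≈ 0.1315, sqrt(13)/3 + 4/3 ≈ 2.5352

f''(x) = 6*x - 8
Second-derivative test at each critical point:
  f''(0.1315) = -7.2111 < 0 → local maximum
  f''(2.5352) = 7.2111 > 0 → local minimum

Critical points: x = 4/3 - sqrt(13)/3 ≈ 0.1315 (local maximum); x = sqrt(13)/3 + 4/3 ≈ 2.5352 (local minimum)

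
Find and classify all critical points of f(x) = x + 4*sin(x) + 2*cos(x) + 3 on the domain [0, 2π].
f'(x) = -2*sin(x) + 4*cos(x) + 1

Solve f'(x) = 0 on [0, 2π]:
  f'(x) = 0 ⇔ -2*sin(x) + 4*cos(x) = -1. Write the left side as R·cos(x + φ) with R = √(4² + 2²) = 2*sqrt(5), cos φ = 2*sqrt(5)/5, sin φ = sqrt(5)/5; then cos(x + φ) = -sqrt(5)/10. Solve for x and keep the solutions lying in [0, 2π].
  ⇒ x = atan((1 + 2*sqrt(19))/(-2 + sqrt(19))) ≈ 1.3327, atan((1 - 2*sqrt(19))/(-sqrt(19) - 2)) + pi ≈ 4.0232

f''(x) = -4*sin(x) - 2*cos(x)
Second-derivative test at each critical point:
  f''(1.3327) = -4.3589 < 0 → local maximum
  f''(4.0232) = 4.3589 > 0 → local minimum

Critical points: x = atan((1 + 2*sqrt(19))/(-2 + sqrt(19))) ≈ 1.3327 (local maximum); x = atan((1 - 2*sqrt(19))/(-sqrt(19) - 2)) + pi ≈ 4.0232 (local minimum)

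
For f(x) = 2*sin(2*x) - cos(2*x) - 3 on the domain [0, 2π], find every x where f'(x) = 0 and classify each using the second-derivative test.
f'(x) = 2*sin(2*x) + 4*cos(2*x)

Solve f'(x) = 0 on [0, 2π]:
  f'(x) = 0 ⇔ 2*cos(2*x) = -sin(2*x) ⇔ tan(2*x) = -2, i.e. 2*x = arctan(-2) + nπ; keep the solutions lying in [0, 2π].
  ⇒ x = -atan(2)/2 + pi/2 ≈ 1.0172, pi - atan(2)/2 ≈ 2.5880, -atan(2)/2 + 3*pi/2 ≈ 4.1588, -atan(2)/2 + 2*pi ≈ 5.7296

f''(x) = -8*sin(2*x) + 4*cos(2*x)
Second-derivative test at each critical point:
  f''(1.0172) = -8.9443 < 0 → local maximum
  f''(2.5880) = 8.9443 > 0 → local minimum
  f''(4.1588) = -8.9443 < 0 → local maximum
  f''(5.7296) = 8.9443 > 0 → local minimum

Critical points: x = -atan(2)/2 + pi/2 ≈ 1.0172 (local maximum); x = pi - atan(2)/2 ≈ 2.5880 (local minimum); x = -atan(2)/2 + 3*pi/2 ≈ 4.1588 (local maximum); x = -atan(2)/2 + 2*pi ≈ 5.7296 (local minimum)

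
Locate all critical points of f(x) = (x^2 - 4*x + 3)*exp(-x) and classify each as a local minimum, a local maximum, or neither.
f'(x) = (-x^2 + 6*x - 7)*exp(-x)

Solve f'(x) = 0:
  f'(x) = (-x^2 + 6*x - 7)·exp(-x) and exp(-x) > 0 for every x, so f'(x) = 0 ⇔ -x^2 + 6*x - 7 = 0.
  x^2 - 6*x + 7 = 0 has no rational roots; quadratic formula: x = (6 ± √8)/2.
  ⇒ x = 3 - sqrt(2) ≈ 1.5858, sqrt(2) + 3 ≈ 4.4142

f''(x) = (x^2 - 8*x + 13)*exp(-x)
Second-derivative test at each critical point:
  f''(1.5858) = 0.5792 > 0 → local minimum
  f''(4.4142) = -0.0342 < 0 → local maximum

Critical points: x = 3 - sqrt(2) ≈ 1.5858 (local minimum); x = sqrt(2) + 3 ≈ 4.4142 (local maximum)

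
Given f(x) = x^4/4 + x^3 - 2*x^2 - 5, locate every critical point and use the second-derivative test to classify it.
f'(x) = x*(x^2 + 3*x - 4)

Solve f'(x) = 0:
  Factor: x^3 + 3*x^2 - 4*x = x*(x - 1)*(x + 4) = 0.
  ⇒ x = -4, 0, 1

f''(x) = 3*x^2 + 6*x - 4
Second-derivative test at each critical point:
  f''(-4) = 20 > 0 → local minimum
  f''(0) = -4 < 0 → local maximum
  f''(1) = 5 > 0 → local minimum

Critical points: x = -4 (local minimum); x = 0 (local maximum); x = 1 (local minimum)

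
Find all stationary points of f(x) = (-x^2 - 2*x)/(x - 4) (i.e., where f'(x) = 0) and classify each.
f'(x) = (-x^2 + 8*x + 8)/(x^2 - 8*x + 16)

Solve f'(x) = 0:
  f'(x) = -(x^2 - 8*x - 8)/(x - 4)^2; the denominator is positive wherever f is defined, so f'(x) = 0 ⇔ -x^2 + 8*x + 8 = 0.
  x^2 - 8*x - 8 = 0 has no rational roots; quadratic formula: x = (8 ± √96)/2.
  ⇒ x = 4 - 2*sqrt(6) ≈ -0.8990, 4 + 2*sqrt(6) ≈ 8.8990

f''(x) = -48/(x^3 - 12*x^2 + 48*x - 64)
Second-derivative test at each critical point:
  f''(-0.8990) = 0.4082 > 0 → local minimum
  f''(8.8990) = -0.4082 < 0 → local maximum

Critical points: x = 4 - 2*sqrt(6) ≈ -0.8990 (local minimum); x = 4 + 2*sqrt(6) ≈ 8.8990 (local maximum)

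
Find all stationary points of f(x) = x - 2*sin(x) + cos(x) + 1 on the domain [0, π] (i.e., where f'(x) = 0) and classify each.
f'(x) = -sin(x) - 2*cos(x) + 1

Solve f'(x) = 0 on [0, π]:
  f'(x) = 0 ⇔ -sin(x) - 2*cos(x) = -1. Write the left side as R·cos(x + φ) with R = √((-2)² + 1²) = sqrt(5), cos φ = -2*sqrt(5)/5, sin φ = sqrt(5)/5; then cos(x + φ) = -sqrt(5)/5. Solve for x and keep the solutions lying in [0, π].
  ⇒ x = pi/2 ≈ 1.5708

f''(x) = 2*sin(x) - cos(x)
Second-derivative test at each critical point:
  f''(1.5708) = 2 > 0 → local minimum

Critical points: x = pi/2 ≈ 1.5708 (local minimum)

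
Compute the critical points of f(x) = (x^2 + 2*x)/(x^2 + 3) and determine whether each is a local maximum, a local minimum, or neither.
f'(x) = 2*(-x^2 + 3*x + 3)/(x^4 + 6*x^2 + 9)

Solve f'(x) = 0:
  f'(x) = -2*(x^2 - 3*x - 3)/(x^2 + 3)^2; the denominator is positive wherever f is defined, so f'(x) = 0 ⇔ -2*x^2 + 6*x + 6 = 0.
  Factor: -2*x^2 + 6*x + 6 = -2*(x^2 - 3*x - 3); x^2 - 3*x - 3 = 0 has no rational roots; quadratic formula: x = (3 ± √21)/2.
  ⇒ x = 3/2 - sqrt(21)/2 ≈ -0.7913, 3/2 + sqrt(21)/2 ≈ 3.7913

f''(x) = 2*(2*x^3 - 9*x^2 - 18*x + 9)/(x^6 + 9*x^4 + 27*x^2 + 27)
Second-derivative test at each critical point:
  f''(-0.7913) = 0.6970 > 0 → local minimum
  f''(3.7913) = -0.0304 < 0 → local maximum

Critical points: x = 3/2 - sqrt(21)/2 ≈ -0.7913 (local minimum); x = 3/2 + sqrt(21)/2 ≈ 3.7913 (local maximum)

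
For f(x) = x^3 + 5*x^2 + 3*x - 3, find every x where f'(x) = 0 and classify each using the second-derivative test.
f'(x) = 3*x^2 + 10*x + 3

Solve f'(x) = 0:
  Factor: 3*x^2 + 10*x + 3 = (x + 3)*(3*x + 1) = 0.
  ⇒ x = -3, -1/3

f''(x) = 6*x + 10
Second-derivative test at each critical point:
  f''(-3) = -8 < 0 → local maximum
  f''(-1/3) = 8 > 0 → local minimum

Critical points: x = -3 (local maximum); x = -1/3 (local minimum)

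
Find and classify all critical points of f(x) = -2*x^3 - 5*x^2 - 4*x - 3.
f'(x) = -6*x^2 - 10*x - 4

Solve f'(x) = 0:
  Factor: -6*x^2 - 10*x - 4 = -2*(x + 1)*(3*x + 2) = 0.
  ⇒ x = -1, -2/3

f''(x) = -12*x - 10
Second-derivative test at each critical point:
  f''(-1) = 2 > 0 → local minimum
  f''(-2/3) = -2 < 0 → local maximum

Critical points: x = -1 (local minimum); x = -2/3 (local maximum)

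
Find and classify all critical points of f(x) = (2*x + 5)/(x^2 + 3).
f'(x) = 2*(-x^2 - 5*x + 3)/(x^4 + 6*x^2 + 9)

Solve f'(x) = 0:
  f'(x) = -2*(x^2 + 5*x - 3)/(x^2 + 3)^2; the denominator is positive wherever f is defined, so f'(x) = 0 ⇔ -2*x^2 - 10*x + 6 = 0.
  Factor: -2*x^2 - 10*x + 6 = -2*(x^2 + 5*x - 3); x^2 + 5*x - 3 = 0 has no rational roots; quadratic formula: x = (-5 ± √37)/2.
  ⇒ x = -sqrt(37)/2 - 5/2 ≈ -5.5414, -5/2 + sqrt(37)/2 ≈ 0.5414

f''(x) = 2*(4*x^2*(2*x + 5) - (6*x + 5)*(x^2 + 3))/(x^2 + 3)^3
Second-derivative test at each critical point:
  f''(-5.5414) = 0.0107 > 0 → local minimum
  f''(0.5414) = -1.1218 < 0 → local maximum

Critical points: x = -sqrt(37)/2 - 5/2 ≈ -5.5414 (local minimum); x = -5/2 + sqrt(37)/2 ≈ 0.5414 (local maximum)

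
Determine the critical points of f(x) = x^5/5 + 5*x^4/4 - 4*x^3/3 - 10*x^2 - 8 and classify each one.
f'(x) = x*(x^3 + 5*x^2 - 4*x - 20)

Solve f'(x) = 0:
  Factor: x^4 + 5*x^3 - 4*x^2 - 20*x = x*(x - 2)*(x + 2)*(x + 5) = 0.
  ⇒ x = -5, -2, 0, 2

f''(x) = 4*x^3 + 15*x^2 - 8*x - 20
Second-derivative test at each critical point:
  f''(-5) = -105 < 0 → local maximum
  f''(-2) = 24 > 0 → local minimum
  f''(0) = -20 < 0 → local maximum
  f''(2) = 56 > 0 → local minimum

Critical points: x = -5 (local maximum); x = -2 (local minimum); x = 0 (local maximum); x = 2 (local minimum)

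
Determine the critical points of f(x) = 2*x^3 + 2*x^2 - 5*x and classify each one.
f'(x) = 6*x^2 + 4*x - 5

Solve f'(x) = 0:
  6*x^2 + 4*x - 5 = 0 has no rational roots; quadratic formula: x = (-4 ± √136)/12.
  ⇒ x = -sqrt(34)/6 - 1/3 ≈ -1.3052, -1/3 + sqrt(34)/6 ≈ 0.6385

f''(x) = 12*x + 4
Second-derivative test at each critical point:
  f''(-1.3052) = -11.6619 < 0 → local maximum
  f''(0.6385) = 11.6619 > 0 → local minimum

Critical points: x = -sqrt(34)/6 - 1/3 ≈ -1.3052 (local maximum); x = -1/3 + sqrt(34)/6 ≈ 0.6385 (local minimum)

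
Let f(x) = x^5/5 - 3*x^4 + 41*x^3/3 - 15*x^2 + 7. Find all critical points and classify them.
f'(x) = x*(x^3 - 12*x^2 + 41*x - 30)

Solve f'(x) = 0:
  Factor: x^4 - 12*x^3 + 41*x^2 - 30*x = x*(x - 6)*(x - 5)*(x - 1) = 0.
  ⇒ x = 0, 1, 5, 6

f''(x) = 4*x^3 - 36*x^2 + 82*x - 30
Second-derivative test at each critical point:
  f''(0) = -30 < 0 → local maximum
  f''(1) = 20 > 0 → local minimum
  f''(5) = -20 < 0 → local maximum
  f''(6) = 30 > 0 → local minimum

Critical points: x = 0 (local maximum); x = 1 (local minimum); x = 5 (local maximum); x = 6 (local minimum)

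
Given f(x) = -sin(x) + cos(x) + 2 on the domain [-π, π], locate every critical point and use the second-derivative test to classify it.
f'(x) = -sin(x) - cos(x)

Solve f'(x) = 0 on [-π, π]:
  f'(x) = 0 ⇔ -cos(x) = sin(x) ⇔ tan(x) = -1, i.e. x = arctan(-1) + nπ; keep the solutions lying in [-π, π].
  ⇒ x = -pi/4 ≈ -0.7854, 3*pi/4 ≈ 2.3562

f''(x) = sin(x) - cos(x)
Second-derivative test at each critical point:
  f''(-0.7854) = -1.4142 < 0 → local maximum
  f''(2.3562) = 1.4142 > 0 → local minimum

Critical points: x = -pi/4 ≈ -0.7854 (local maximum); x = 3*pi/4 ≈ 2.3562 (local minimum)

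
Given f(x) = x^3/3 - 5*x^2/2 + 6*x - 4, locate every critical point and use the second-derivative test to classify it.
f'(x) = x^2 - 5*x + 6

Solve f'(x) = 0:
  Factor: x^2 - 5*x + 6 = (x - 3)*(x - 2) = 0.
  ⇒ x = 2, 3

f''(x) = 2*x - 5
Second-derivative test at each critical point:
  f''(2) = -1 < 0 → local maximum
  f''(3) = 1 > 0 → local minimum

Critical points: x = 2 (local maximum); x = 3 (local minimum)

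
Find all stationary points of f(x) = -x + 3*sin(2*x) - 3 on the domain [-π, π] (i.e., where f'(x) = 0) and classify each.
f'(x) = 6*cos(2*x) - 1

Solve f'(x) = 0 on [-π, π]:
  f'(x) = 0 ⇔ cos(2*x) = 1/6, i.e. 2*x = ±arccos(1/6) + 2nπ; keep the solutions lying in [-π, π].
  ⇒ x = -pi + acos(1/6)/2 ≈ -2.4399, -acos(1/6)/2 ≈ -0.7017, acos(1/6)/2 ≈ 0.7017, pi - acos(1/6)/2 ≈ 2.4399

f''(x) = -12*sin(2*x)
Second-derivative test at each critical point:
  f''(-2.4399) = -11.8322 < 0 → local maximum
  f''(-0.7017) = 11.8322 > 0 → local minimum
  f''(0.7017) = -11.8322 < 0 → local maximum
  f''(2.4399) = 11.8322 > 0 → local minimum

Critical points: x = -pi + acos(1/6)/2 ≈ -2.4399 (local maximum); x = -acos(1/6)/2 ≈ -0.7017 (local minimum); x = acos(1/6)/2 ≈ 0.7017 (local maximum); x = pi - acos(1/6)/2 ≈ 2.4399 (local minimum)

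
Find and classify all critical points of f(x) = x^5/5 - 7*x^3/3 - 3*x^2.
f'(x) = x*(x^3 - 7*x - 6)

Solve f'(x) = 0:
  Factor: x^4 - 7*x^2 - 6*x = x*(x - 3)*(x + 1)*(x + 2) = 0.
  ⇒ x = -2, -1, 0, 3

f''(x) = 4*x^3 - 14*x - 6
Second-derivative test at each critical point:
  f''(-2) = -10 < 0 → local maximum
  f''(-1) = 4 > 0 → local minimum
  f''(0) = -6 < 0 → local maximum
  f''(3) = 60 > 0 → local minimum

Critical points: x = -2 (local maximum); x = -1 (local minimum); x = 0 (local maximum); x = 3 (local minimum)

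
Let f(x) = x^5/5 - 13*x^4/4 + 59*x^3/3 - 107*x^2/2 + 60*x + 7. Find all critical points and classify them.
f'(x) = x^4 - 13*x^3 + 59*x^2 - 107*x + 60

Solve f'(x) = 0:
  Factor: x^4 - 13*x^3 + 59*x^2 - 107*x + 60 = (x - 5)*(x - 4)*(x - 3)*(x - 1) = 0.
  ⇒ x = 1, 3, 4, 5

f''(x) = 4*x^3 - 39*x^2 + 118*x - 107
Second-derivative test at each critical point:
  f''(1) = -24 < 0 → local maximum
  f''(3) = 4 > 0 → local minimum
  f''(4) = -3 < 0 → local maximum
  f''(5) = 8 > 0 → local minimum

Critical points: x = 1 (local maximum); x = 3 (local minimum); x = 4 (local maximum); x = 5 (local minimum)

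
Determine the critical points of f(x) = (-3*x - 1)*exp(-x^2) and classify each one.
f'(x) = (2*x*(3*x + 1) - 3)*exp(-x^2)

Solve f'(x) = 0:
  f'(x) = (6*x^2 + 2*x - 3)·exp(-x^2) and exp(-x^2) > 0 for every x, so f'(x) = 0 ⇔ 6*x^2 + 2*x - 3 = 0.
  6*x^2 + 2*x - 3 = 0 has no rational roots; quadratic formula: x = (-2 ± √76)/12.
  ⇒ x = -sqrt(19)/6 - 1/6 ≈ -0.8931, -1/6 + sqrt(19)/6 ≈ 0.5598

f''(x) = 2*(-6*x^3 - 2*x^2 + 9*x + 1)*exp(-x^2)
Second-derivative test at each critical point:
  f''(-0.8931) = -3.9261 < 0 → local maximum
  f''(0.5598) = 6.3724 > 0 → local minimum

Critical points: x = -sqrt(19)/6 - 1/6 ≈ -0.8931 (local maximum); x = -1/6 + sqrt(19)/6 ≈ 0.5598 (local minimum)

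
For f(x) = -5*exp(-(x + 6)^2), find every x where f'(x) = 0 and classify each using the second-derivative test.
f'(x) = 10*(x + 6)*exp(-(x + 6)^2)

Solve f'(x) = 0:
  f'(x) = (10*x + 60)·exp(-(x + 6)^2) and exp(-(x + 6)^2) > 0 for every x, so f'(x) = 0 ⇔ 10*x + 60 = 0.
  Factor: 10*x + 60 = 10*(x + 6) = 0.
  ⇒ x = -6

f''(x) = 10*(1 - 2*(x + 6)^2)*exp(-(x + 6)^2)
Second-derivative test at each critical point:
  f''(-6) = 10 > 0 → local minimum

Critical points: x = -6 (local minimum)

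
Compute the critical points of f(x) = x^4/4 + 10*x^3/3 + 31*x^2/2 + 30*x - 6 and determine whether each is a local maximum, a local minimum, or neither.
f'(x) = x^3 + 10*x^2 + 31*x + 30

Solve f'(x) = 0:
  Factor: x^3 + 10*x^2 + 31*x + 30 = (x + 2)*(x + 3)*(x + 5) = 0.
  ⇒ x = -5, -3, -2

f''(x) = 3*x^2 + 20*x + 31
Second-derivative test at each critical point:
  f''(-5) = 6 > 0 → local minimum
  f''(-3) = -2 < 0 → local maximum
  f''(-2) = 3 > 0 → local minimum

Critical points: x = -5 (local minimum); x = -3 (local maximum); x = -2 (local minimum)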